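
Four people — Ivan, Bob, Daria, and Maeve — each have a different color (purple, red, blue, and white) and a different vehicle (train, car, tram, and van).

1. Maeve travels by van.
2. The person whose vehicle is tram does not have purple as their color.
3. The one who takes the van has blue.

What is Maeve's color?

blue

With clues 1–3, purple, red, and white are impossible for Maeve's color.
That leaves blue.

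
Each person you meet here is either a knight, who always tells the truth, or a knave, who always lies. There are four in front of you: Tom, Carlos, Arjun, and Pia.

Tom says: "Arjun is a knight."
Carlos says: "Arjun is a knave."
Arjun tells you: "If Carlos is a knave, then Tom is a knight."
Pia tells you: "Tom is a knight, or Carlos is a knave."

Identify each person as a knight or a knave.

Tom: knight, Carlos: knave, Arjun: knight, Pia: knight

Consider Tom. Suppose Tom is a knave.
Then no assignment of the remaining roles makes every statement match its speaker's type — contradiction.
So Tom is a knight.
With that fixed, Arjun's statement is true, so Arjun is a knight.
With that fixed, Pia's statement is true, so Pia is a knight.
With that fixed, Carlos's statement is false, so Carlos is a knave.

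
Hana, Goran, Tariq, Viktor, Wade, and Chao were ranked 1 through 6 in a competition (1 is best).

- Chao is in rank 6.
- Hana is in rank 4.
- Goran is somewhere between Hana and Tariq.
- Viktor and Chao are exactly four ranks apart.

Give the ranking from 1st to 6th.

From clue 1: Chao → rank 6.
From clues 1–2: Hana → rank 4.
From clues 1–3: Goran is in {2,3}.
From clues 1–4: Tariq → rank 1, Viktor → rank 2, Goran → rank 3, Wade → rank 5.

Tariq, Viktor, Goran, Hana, Wade, Chao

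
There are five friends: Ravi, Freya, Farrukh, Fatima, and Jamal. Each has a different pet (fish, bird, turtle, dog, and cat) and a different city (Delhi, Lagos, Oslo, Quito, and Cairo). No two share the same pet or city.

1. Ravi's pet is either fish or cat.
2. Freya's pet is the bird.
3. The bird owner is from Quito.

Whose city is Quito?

With clues 1–3, Farrukh, Fatima, Jamal, and Ravi are impossible for the one with city Quito.
That leaves Freya.

Freya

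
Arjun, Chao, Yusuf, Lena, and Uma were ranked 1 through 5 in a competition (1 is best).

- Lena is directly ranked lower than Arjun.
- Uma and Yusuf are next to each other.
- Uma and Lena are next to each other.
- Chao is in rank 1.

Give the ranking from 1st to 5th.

From clue 1: Arjun is in {1,2,3,4}.
From clues 1–2: Chao is in {1,3,5}.
From clues 1–3: Arjun is in {1,2}.
From clues 1–4: Chao → rank 1, Arjun → rank 2, Lena → rank 3, Uma → rank 4, Yusuf → rank 5.

Chao, Arjun, Lena, Uma, Yusuf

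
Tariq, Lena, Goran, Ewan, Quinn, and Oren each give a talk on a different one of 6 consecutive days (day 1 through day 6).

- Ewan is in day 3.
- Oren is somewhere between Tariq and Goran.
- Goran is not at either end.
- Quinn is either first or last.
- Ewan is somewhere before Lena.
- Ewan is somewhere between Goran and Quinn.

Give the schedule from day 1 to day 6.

From clue 1: Ewan → day 3.
From clues 1–2: Oren is in {2,4,5}.
From clues 1–3: Goran is in {2,4,5}.
From clues 1–4: Quinn is in {1,6}.
From clues 1–6: Quinn → day 1, Tariq → day 2, Oren → day 4, Goran → day 5, Lena → day 6.

Quinn, Tariq, Ewan, Oren, Goran, Lena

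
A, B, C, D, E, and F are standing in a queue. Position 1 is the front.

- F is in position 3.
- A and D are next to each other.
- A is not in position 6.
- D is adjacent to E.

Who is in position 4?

A

With clue 1, F is ruled out for position 4.
With clues 1–4, B, C, D, and E are ruled out for position 4.
So position 4 is A.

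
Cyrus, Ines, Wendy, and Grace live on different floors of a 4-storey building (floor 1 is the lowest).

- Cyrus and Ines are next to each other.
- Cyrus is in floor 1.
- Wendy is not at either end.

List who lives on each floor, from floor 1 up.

Cyrus, Ines, Wendy, Grace

From clues 1–2: Cyrus → floor 1, Ines → floor 2.
From clues 1–3: Wendy → floor 3, Grace → floor 4.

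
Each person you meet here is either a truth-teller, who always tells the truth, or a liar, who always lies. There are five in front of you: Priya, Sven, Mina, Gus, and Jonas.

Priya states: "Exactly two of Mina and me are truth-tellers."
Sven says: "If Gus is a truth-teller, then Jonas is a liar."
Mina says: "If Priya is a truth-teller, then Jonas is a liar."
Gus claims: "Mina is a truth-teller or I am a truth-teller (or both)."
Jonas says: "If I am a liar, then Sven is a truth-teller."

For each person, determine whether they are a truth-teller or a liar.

Consider Priya. Suppose Priya is a truth-teller.
Then no assignment of the remaining roles makes every statement match its speaker's type — contradiction.
So Priya is a liar.
With that fixed, Mina's statement is true, so Mina is a truth-teller.
With that fixed, Gus's statement is true, so Gus is a truth-teller.
Consider Sven. Suppose Sven is a truth-teller.
Then no assignment of the remaining roles makes every statement match its speaker's type — contradiction.
So Sven is a liar.
Consider Jonas. Suppose Jonas is a liar.
Then Sven's statement comes out true, contradicting Sven being a liar.
So Jonas is a truth-teller.

Priya: liar, Sven: liar, Mina: truth-teller, Gus: truth-teller, Jonas: truth-teller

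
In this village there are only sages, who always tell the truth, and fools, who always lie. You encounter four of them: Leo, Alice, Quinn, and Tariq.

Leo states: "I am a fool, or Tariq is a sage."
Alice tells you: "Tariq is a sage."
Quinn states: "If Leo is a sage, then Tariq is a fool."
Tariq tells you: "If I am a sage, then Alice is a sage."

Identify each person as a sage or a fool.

Leo: sage, Alice: sage, Quinn: fool, Tariq: sage

Consider Leo. Suppose Leo is a fool.
Then Leo's own statement would have to be false, but it can't be — contradiction.
So Leo is a sage.
Consider Alice. Suppose Alice is a fool.
Then whichever role Tariq has, Tariq's statement has the wrong truth value — contradiction.
So Alice is a sage.
With that fixed, Tariq's statement is true, so Tariq is a sage.
With that fixed, Quinn's statement is false, so Quinn is a fool.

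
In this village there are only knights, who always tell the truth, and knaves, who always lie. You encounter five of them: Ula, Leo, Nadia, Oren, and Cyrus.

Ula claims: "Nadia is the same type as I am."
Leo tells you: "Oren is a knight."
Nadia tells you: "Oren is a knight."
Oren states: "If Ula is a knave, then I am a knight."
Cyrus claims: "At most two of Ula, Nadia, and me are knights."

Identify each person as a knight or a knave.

Consider Ula. Suppose Ula is a knight.
Then no assignment of the remaining roles makes every statement match its speaker's type — contradiction.
So Ula is a knave.
With that fixed, Cyrus's statement is true, so Cyrus is a knight.
Consider Leo. Suppose Leo is a knave.
Then no assignment of the remaining roles makes every statement match its speaker's type — contradiction.
So Leo is a knight.
Consider Nadia. Suppose Nadia is a knave.
Then Ula's statement comes out true, contradicting Ula being a knave.
So Nadia is a knight.
Consider Oren. Suppose Oren is a knave.
Then Leo's statement comes out false, contradicting Leo being a knight.
So Oren is a knight.

Ula: knave, Leo: knight, Nadia: knight, Oren: knight, Cyrus: knight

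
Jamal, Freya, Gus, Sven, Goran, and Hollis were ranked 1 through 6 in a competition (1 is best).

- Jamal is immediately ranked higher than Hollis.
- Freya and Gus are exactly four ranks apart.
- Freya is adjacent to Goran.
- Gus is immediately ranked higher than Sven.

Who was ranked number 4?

Hollis

With clues 1–2, Freya and Gus are ruled out for rank 4.
With clues 1–4, Goran, Jamal, and Sven are ruled out for rank 4.
So rank 4 is Hollis.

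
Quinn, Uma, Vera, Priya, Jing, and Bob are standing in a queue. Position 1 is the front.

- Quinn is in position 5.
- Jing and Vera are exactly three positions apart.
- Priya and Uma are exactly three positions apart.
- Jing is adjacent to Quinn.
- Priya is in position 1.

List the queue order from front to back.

From clue 1: Quinn → position 5.
From clues 1–2: Vera is in {1,3,4,6}.
From clues 1–3: Bob → position 2.
From clues 1–4: Vera is in {1,3}.
From clues 1–5: Priya → position 1, Vera → position 3, Uma → position 4, Jing → position 6.

Priya, Bob, Vera, Uma, Quinn, Jing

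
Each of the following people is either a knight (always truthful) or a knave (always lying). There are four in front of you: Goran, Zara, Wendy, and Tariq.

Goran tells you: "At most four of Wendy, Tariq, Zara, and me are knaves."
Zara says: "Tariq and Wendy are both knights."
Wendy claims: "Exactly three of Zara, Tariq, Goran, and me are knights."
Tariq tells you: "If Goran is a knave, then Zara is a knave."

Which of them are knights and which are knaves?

Regardless of anyone's role, Goran's statement is true, so Goran is a knight.
With that fixed, Tariq's statement is true, so Tariq is a knight.
Consider Zara. Suppose Zara is a knight.
Then whichever role Wendy has, Wendy's statement has the wrong truth value — contradiction.
So Zara is a knave.
Consider Wendy. Suppose Wendy is a knight.
Then Zara's statement comes out true, contradicting Zara being a knave.
So Wendy is a knave.

Goran: knight, Zara: knave, Wendy: knave, Tariq: knight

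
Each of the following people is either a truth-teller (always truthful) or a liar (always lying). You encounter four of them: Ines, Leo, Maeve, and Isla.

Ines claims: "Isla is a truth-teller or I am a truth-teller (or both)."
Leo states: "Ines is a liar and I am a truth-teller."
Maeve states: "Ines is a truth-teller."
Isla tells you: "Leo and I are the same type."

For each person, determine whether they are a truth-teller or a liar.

Ines: liar, Leo: truth-teller, Maeve: liar, Isla: liar

Consider Ines. Suppose Ines is a truth-teller.
Then no assignment of the remaining roles makes every statement match its speaker's type — contradiction.
So Ines is a liar.
With that fixed, Maeve's statement is false, so Maeve is a liar.
Consider Leo. Suppose Leo is a liar.
Then whichever role Isla has, Isla's statement has the wrong truth value — contradiction.
So Leo is a truth-teller.
Consider Isla. Suppose Isla is a truth-teller.
Then Ines's statement comes out true, contradicting Ines being a liar.
So Isla is a liar.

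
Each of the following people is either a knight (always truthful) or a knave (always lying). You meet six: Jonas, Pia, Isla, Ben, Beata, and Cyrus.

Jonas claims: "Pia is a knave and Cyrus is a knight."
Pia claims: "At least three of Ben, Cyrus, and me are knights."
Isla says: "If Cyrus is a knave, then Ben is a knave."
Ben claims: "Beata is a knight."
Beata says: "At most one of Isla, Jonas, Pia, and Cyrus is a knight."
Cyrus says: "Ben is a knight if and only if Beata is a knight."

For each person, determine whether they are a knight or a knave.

Consider Jonas. Suppose Jonas is a knave.
Then no assignment of the remaining roles makes every statement match its speaker's type — contradiction.
So Jonas is a knight.
Consider Pia. Suppose Pia is a knight.
Then Jonas's statement comes out false, contradicting Jonas being a knight.
So Pia is a knave.
Consider Isla. Suppose Isla is a knave.
Then no assignment of the remaining roles makes every statement match its speaker's type — contradiction.
So Isla is a knight.
With that fixed, Beata's statement is false, so Beata is a knave.
With that fixed, Ben's statement is false, so Ben is a knave.
With that fixed, Cyrus's statement is true, so Cyrus is a knight.

Jonas: knight, Pia: knave, Isla: knight, Ben: knave, Beata: knave, Cyrus: knight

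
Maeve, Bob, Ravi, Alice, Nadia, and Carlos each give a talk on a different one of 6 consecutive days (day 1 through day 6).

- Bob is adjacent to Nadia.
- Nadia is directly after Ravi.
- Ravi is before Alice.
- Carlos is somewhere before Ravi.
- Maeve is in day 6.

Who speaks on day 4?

With clues 1–3, Ravi is ruled out for day 4.
With clues 1–4, Alice, Carlos, and Maeve are ruled out for day 4.
With clues 1–5, Nadia is ruled out for day 4.
So day 4 is Bob.

Bob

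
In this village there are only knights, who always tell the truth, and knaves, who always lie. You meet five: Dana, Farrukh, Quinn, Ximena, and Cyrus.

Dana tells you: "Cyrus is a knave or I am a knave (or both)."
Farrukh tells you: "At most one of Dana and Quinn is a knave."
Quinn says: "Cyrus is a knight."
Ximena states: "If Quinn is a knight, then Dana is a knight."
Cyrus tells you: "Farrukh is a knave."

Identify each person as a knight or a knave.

Consider Dana. Suppose Dana is a knave.
Then Dana's own statement would have to be false, but it can't be — contradiction.
So Dana is a knight.
With that fixed, Farrukh's statement is true, so Farrukh is a knight.
With that fixed, Ximena's statement is true, so Ximena is a knight.
With that fixed, Cyrus's statement is false, so Cyrus is a knave.
With that fixed, Quinn's statement is false, so Quinn is a knave.

Dana: knight, Farrukh: knight, Quinn: knave, Ximena: knight, Cyrus: knave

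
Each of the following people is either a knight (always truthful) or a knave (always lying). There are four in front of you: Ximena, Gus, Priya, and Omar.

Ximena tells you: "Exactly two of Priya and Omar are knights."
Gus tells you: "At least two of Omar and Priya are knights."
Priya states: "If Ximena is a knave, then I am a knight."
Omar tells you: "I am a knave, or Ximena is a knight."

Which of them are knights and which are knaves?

Ximena: knight, Gus: knight, Priya: knight, Omar: knight

Consider Ximena. Suppose Ximena is a knave.
Then whichever role Omar has, Omar's statement has the wrong truth value — contradiction.
So Ximena is a knight.
With that fixed, Priya's statement is true, so Priya is a knight.
With that fixed, Omar's statement is true, so Omar is a knight.
With that fixed, Gus's statement is true, so Gus is a knight.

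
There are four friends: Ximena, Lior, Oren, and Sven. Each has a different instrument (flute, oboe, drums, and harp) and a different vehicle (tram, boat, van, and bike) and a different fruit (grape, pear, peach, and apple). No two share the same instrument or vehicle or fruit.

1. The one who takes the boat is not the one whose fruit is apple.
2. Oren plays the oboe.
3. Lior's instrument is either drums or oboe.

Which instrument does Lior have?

drums

With clues 1–2, oboe is impossible for Lior's instrument.
With clues 1–3, flute and harp are impossible for Lior's instrument.
That leaves drums.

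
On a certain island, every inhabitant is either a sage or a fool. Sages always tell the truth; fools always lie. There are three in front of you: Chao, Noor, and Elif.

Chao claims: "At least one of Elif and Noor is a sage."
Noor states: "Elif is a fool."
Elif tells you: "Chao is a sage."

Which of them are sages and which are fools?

Consider Chao. Suppose Chao is a fool.
Then no assignment of the remaining roles makes every statement match its speaker's type — contradiction.
So Chao is a sage.
With that fixed, Elif's statement is true, so Elif is a sage.
With that fixed, Noor's statement is false, so Noor is a fool.

Chao: sage, Noor: fool, Elif: sage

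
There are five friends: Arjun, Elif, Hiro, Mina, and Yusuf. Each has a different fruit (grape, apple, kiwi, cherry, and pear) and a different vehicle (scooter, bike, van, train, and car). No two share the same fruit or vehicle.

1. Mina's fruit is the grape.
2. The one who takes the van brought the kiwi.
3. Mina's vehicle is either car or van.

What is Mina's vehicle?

car

With clues 1–2, van is impossible for Mina's vehicle.
With clues 1–3, bike, scooter, and train are impossible for Mina's vehicle.
That leaves car.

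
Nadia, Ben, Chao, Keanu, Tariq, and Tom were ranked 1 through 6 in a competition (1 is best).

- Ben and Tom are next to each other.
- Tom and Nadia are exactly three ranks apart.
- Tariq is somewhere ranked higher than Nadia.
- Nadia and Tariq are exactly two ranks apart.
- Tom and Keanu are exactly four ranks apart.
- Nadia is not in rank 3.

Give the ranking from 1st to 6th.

From clues 1–3: Nadia is in {2,3,4,5,6}.
From clues 1–4: Nadia is in {3,5,6}.
From clues 1–5: Chao → rank 4.
From clues 1–6: Ben → rank 1, Tom → rank 2, Tariq → rank 3, Nadia → rank 5, Keanu → rank 6.

Ben, Tom, Tariq, Chao, Nadia, Keanu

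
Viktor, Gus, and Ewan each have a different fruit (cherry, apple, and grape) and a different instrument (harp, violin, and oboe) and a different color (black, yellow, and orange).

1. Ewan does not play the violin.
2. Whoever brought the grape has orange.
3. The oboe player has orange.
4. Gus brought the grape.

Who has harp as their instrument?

Ewan

With clues 1–4, Gus and Viktor are impossible for the one with instrument harp.
That leaves Ewan.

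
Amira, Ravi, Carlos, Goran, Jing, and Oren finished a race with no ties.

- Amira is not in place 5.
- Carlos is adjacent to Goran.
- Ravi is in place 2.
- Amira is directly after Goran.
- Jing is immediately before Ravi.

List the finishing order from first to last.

Jing, Ravi, Oren, Carlos, Goran, Amira

From clue 1: Amira is in {1,2,3,4,6}.
From clues 1–3: Ravi → place 2.
From clues 1–4: Carlos → place 4, Goran → place 5, Amira → place 6.
From clues 1–5: Jing → place 1, Oren → place 3.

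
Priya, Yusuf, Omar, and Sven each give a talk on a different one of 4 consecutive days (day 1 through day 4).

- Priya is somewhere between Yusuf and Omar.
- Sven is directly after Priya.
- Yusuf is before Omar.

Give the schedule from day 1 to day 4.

From clue 1: Priya is in {2,3}.
From clues 1–2: Priya → day 2, Sven → day 3.
From clues 1–3: Yusuf → day 1, Omar → day 4.

Yusuf, Priya, Sven, Omar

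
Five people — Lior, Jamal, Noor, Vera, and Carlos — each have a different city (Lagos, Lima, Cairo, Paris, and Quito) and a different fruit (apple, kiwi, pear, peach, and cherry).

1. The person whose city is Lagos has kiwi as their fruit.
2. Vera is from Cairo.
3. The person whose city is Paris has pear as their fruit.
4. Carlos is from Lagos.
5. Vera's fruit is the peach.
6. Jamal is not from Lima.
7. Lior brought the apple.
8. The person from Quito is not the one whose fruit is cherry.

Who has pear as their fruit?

With clues 1–3, Vera is impossible for the one with fruit pear.
With clues 1–4, Carlos is impossible for the one with fruit pear.
With clues 1–7, Lior is impossible for the one with fruit pear.
With clues 1–8, Noor is impossible for the one with fruit pear.
That leaves Jamal.

Jamal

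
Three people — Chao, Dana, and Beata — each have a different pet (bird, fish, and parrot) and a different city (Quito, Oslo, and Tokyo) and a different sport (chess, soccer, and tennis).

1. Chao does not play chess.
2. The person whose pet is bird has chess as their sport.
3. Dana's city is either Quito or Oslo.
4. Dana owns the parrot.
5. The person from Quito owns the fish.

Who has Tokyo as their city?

Beata

With clues 1–3, Dana is impossible for the one with city Tokyo.
With clues 1–5, Chao is impossible for the one with city Tokyo.
That leaves Beata.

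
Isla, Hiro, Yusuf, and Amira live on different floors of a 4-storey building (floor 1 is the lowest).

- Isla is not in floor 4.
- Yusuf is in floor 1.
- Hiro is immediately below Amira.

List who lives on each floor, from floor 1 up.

From clue 1: Isla is in {1,2,3}.
From clues 1–2: Yusuf → floor 1.
From clues 1–3: Isla → floor 2, Hiro → floor 3, Amira → floor 4.

Yusuf, Isla, Hiro, Amira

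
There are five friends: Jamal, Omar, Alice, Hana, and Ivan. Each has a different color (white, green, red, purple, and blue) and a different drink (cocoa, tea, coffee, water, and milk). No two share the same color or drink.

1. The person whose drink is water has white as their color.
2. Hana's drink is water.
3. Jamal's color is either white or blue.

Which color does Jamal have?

blue

With clues 1–2, white is impossible for Jamal's color.
With clues 1–3, green, purple, and red are impossible for Jamal's color.
That leaves blue.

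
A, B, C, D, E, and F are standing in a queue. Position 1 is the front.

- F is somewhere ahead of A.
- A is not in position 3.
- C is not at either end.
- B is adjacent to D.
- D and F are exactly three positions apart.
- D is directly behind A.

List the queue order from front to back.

From clue 1: A is in {2,3,4,5,6}.
From clues 1–2: A is in {2,4,5,6}.
From clues 1–6: E → position 1, F → position 2, C → position 3, A → position 4, D → position 5, B → position 6.

E, F, C, A, D, B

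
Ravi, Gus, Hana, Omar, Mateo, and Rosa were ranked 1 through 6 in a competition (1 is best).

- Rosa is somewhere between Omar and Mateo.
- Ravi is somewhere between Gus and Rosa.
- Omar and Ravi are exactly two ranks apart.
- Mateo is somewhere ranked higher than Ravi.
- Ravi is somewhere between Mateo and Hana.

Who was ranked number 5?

With clues 1–4, Hana and Mateo are ruled out for rank 5.
With clues 1–5, Gus, Ravi, and Rosa are ruled out for rank 5.
So rank 5 is Omar.

Omar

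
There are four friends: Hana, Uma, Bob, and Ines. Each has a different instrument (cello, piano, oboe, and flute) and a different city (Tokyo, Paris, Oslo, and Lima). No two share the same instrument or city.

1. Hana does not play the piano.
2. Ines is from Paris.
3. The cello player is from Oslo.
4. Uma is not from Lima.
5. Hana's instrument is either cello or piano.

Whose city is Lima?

Bob

With clues 1–2, Ines is impossible for the one with city Lima.
With clues 1–4, Uma is impossible for the one with city Lima.
With clues 1–5, Hana is impossible for the one with city Lima.
That leaves Bob.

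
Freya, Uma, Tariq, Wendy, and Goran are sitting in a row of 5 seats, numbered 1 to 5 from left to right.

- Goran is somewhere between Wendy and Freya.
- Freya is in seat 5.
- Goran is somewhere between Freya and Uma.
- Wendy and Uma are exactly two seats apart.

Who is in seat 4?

Goran

With clues 1–2, Freya and Wendy are ruled out for seat 4.
With clues 1–3, Uma is ruled out for seat 4.
With clues 1–4, Tariq is ruled out for seat 4.
So seat 4 is Goran.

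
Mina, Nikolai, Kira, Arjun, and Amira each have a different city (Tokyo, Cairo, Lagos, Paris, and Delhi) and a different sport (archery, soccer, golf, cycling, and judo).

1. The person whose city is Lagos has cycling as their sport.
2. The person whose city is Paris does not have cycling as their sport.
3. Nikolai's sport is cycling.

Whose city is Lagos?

With clues 1–3, Amira, Arjun, Kira, and Mina are impossible for the one with city Lagos.
That leaves Nikolai.

Nikolai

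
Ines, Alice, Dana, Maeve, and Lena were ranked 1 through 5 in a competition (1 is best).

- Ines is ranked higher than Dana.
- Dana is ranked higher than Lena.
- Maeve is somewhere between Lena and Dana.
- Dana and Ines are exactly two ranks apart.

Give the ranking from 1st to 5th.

From clue 1: Ines is in {1,2,3,4}.
From clues 1–2: Ines is in {1,2,3}.
From clues 1–3: Ines is in {1,2}.
From clues 1–4: Ines → rank 1, Alice → rank 2, Dana → rank 3, Maeve → rank 4, Lena → rank 5.

Ines, Alice, Dana, Maeve, Lena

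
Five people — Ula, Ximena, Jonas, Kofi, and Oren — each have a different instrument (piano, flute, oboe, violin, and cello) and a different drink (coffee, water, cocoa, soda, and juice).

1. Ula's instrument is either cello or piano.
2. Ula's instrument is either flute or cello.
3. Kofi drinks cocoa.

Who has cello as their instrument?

Ula

With clues 1–2, Jonas, Kofi, Oren, and Ximena are impossible for the one with instrument cello.
That leaves Ula.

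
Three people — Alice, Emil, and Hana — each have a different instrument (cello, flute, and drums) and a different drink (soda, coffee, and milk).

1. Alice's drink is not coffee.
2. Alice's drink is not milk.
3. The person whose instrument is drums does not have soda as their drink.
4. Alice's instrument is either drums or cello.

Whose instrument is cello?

Alice

With clues 1–4, Emil and Hana are impossible for the one with instrument cello.
That leaves Alice.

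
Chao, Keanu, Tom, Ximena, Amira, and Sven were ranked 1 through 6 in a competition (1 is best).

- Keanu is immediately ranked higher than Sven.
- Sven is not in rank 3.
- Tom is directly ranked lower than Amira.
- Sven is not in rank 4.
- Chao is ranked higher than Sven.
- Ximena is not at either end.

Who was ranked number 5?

Keanu

With clues 1–5, Amira, Chao, Tom, and Ximena are ruled out for rank 5.
With clues 1–6, Sven is ruled out for rank 5.
So rank 5 is Keanu.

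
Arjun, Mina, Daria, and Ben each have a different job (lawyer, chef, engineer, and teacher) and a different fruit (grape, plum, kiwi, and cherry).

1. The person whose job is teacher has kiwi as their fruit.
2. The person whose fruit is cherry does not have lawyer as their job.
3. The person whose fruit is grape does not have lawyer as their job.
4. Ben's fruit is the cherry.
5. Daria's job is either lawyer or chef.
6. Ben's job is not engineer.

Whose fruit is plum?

Daria

With clues 1–4, Ben is impossible for the one with fruit plum.
With clues 1–6, Arjun and Mina are impossible for the one with fruit plum.
That leaves Daria.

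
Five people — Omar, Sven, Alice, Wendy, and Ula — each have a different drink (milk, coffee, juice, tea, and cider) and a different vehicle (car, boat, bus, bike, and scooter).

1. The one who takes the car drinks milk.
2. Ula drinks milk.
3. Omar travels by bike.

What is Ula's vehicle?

car

With clues 1–2, bike, boat, bus, and scooter are impossible for Ula's vehicle.
That leaves car.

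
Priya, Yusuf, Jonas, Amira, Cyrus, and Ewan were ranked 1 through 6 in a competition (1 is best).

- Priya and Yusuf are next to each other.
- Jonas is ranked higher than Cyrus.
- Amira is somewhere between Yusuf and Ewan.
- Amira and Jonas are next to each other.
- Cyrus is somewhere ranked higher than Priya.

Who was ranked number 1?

With clues 1–2, Cyrus is ruled out for rank 1.
With clues 1–3, Amira is ruled out for rank 1.
With clues 1–4, Jonas is ruled out for rank 1.
With clues 1–5, Priya and Yusuf are ruled out for rank 1.
So rank 1 is Ewan.

Ewan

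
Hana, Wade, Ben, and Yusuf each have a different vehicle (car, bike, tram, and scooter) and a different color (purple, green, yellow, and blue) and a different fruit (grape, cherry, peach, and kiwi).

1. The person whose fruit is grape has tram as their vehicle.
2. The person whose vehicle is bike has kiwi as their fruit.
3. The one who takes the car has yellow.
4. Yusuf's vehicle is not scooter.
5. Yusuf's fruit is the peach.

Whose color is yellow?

Yusuf

With clues 1–5, Ben, Hana, and Wade are impossible for the one with color yellow.
That leaves Yusuf.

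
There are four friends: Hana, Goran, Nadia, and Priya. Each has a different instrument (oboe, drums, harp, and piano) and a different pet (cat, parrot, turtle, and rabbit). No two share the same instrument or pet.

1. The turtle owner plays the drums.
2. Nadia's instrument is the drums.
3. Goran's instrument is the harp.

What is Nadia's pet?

With clues 1–2, cat, parrot, and rabbit are impossible for Nadia's pet.
That leaves turtle.

turtle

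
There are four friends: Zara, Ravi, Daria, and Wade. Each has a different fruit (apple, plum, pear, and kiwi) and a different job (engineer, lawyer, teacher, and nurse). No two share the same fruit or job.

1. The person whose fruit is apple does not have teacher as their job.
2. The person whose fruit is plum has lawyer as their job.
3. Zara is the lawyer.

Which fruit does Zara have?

With clues 1–3, apple, kiwi, and pear are impossible for Zara's fruit.
That leaves plum.

plum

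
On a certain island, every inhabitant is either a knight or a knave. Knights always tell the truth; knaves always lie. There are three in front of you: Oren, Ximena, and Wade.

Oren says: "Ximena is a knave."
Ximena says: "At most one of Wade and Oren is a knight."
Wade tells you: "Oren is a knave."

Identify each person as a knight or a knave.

Oren: knave, Ximena: knight, Wade: knight

Consider Oren. Suppose Oren is a knight.
Then no assignment of the remaining roles makes every statement match its speaker's type — contradiction.
So Oren is a knave.
With that fixed, Ximena's statement is true, so Ximena is a knight.
With that fixed, Wade's statement is true, so Wade is a knight.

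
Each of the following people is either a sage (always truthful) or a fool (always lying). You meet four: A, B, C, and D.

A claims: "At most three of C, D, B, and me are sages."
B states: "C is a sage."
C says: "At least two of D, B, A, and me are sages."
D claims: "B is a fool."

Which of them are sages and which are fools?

Consider A. Suppose A is a fool.
Then A's own statement would have to be false, but it can't be — contradiction.
So A is a sage.
Consider B. Suppose B is a fool.
Then no assignment of the remaining roles makes every statement match its speaker's type — contradiction.
So B is a sage.
With that fixed, C's statement is true, so C is a sage.
With that fixed, D's statement is false, so D is a fool.

A: sage, B: sage, C: sage, D: fool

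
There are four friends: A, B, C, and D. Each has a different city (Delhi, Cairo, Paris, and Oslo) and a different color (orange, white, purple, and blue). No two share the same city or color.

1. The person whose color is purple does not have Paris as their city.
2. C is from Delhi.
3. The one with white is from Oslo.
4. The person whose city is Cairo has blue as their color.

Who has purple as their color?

With clues 1–4, A, B, and D are impossible for the one with color purple.
That leaves C.

C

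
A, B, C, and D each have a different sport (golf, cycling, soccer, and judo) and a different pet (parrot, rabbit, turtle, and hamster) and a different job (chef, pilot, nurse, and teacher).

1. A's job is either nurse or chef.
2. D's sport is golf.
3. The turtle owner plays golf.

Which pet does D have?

turtle

With clues 1–3, hamster, parrot, and rabbit are impossible for D's pet.
That leaves turtle.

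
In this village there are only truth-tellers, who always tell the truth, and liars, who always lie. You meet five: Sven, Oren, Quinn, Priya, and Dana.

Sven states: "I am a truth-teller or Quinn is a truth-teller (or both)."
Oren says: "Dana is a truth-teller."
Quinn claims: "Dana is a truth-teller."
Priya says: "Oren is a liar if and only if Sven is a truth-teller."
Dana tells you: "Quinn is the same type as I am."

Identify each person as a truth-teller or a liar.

Consider Sven. Suppose Sven is a liar.
Then no assignment of the remaining roles makes every statement match its speaker's type — contradiction.
So Sven is a truth-teller.
Consider Oren. Suppose Oren is a liar.
Then no assignment of the remaining roles makes every statement match its speaker's type — contradiction.
So Oren is a truth-teller.
With that fixed, Priya's statement is false, so Priya is a liar.
Consider Quinn. Suppose Quinn is a liar.
Then whichever role Dana has, Dana's statement has the wrong truth value — contradiction.
So Quinn is a truth-teller.
Consider Dana. Suppose Dana is a liar.
Then Oren's statement comes out false, contradicting Oren being a truth-teller.
So Dana is a truth-teller.

Sven: truth-teller, Oren: truth-teller, Quinn: truth-teller, Priya: liar, Dana: truth-teller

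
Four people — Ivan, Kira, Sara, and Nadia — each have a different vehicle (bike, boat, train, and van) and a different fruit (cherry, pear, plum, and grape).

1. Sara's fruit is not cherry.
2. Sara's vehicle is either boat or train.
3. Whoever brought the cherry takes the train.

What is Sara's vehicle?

With clues 1–2, bike and van are impossible for Sara's vehicle.
With clues 1–3, train is impossible for Sara's vehicle.
That leaves boat.

boat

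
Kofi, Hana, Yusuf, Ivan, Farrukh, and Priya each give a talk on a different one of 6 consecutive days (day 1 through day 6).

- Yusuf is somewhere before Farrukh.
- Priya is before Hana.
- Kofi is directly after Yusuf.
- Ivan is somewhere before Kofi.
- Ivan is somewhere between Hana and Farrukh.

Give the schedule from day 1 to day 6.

Priya, Hana, Ivan, Yusuf, Kofi, Farrukh

From clue 1: Yusuf is in {1,2,3,4,5}.
From clues 1–2: Hana is in {2,3,4,5,6}.
From clues 1–3: Kofi is in {2,3,4,5}.
From clues 1–4: Kofi is in {3,4,5}.
From clues 1–5: Priya → day 1, Hana → day 2, Ivan → day 3, Yusuf → day 4, Kofi → day 5, Farrukh → day 6.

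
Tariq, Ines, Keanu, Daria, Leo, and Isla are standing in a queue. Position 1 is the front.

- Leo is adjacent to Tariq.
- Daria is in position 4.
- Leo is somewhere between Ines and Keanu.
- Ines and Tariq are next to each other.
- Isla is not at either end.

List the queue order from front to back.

From clues 1–2: Daria → position 4.
From clues 1–3: Tariq is in {2,3}.
From clues 1–4: Ines → position 1, Tariq → position 2, Leo → position 3.
From clues 1–5: Isla → position 5, Keanu → position 6.

Ines, Tariq, Leo, Daria, Isla, Keanu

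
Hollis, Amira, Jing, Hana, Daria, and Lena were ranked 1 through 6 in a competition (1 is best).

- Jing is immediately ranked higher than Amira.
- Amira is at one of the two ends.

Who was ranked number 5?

With clues 1–2, Amira, Daria, Hana, Hollis, and Lena are ruled out for rank 5.
So rank 5 is Jing.

Jing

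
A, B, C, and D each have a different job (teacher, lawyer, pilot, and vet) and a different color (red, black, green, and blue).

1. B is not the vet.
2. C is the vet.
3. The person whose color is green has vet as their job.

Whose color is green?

With clues 1–3, A, B, and D are impossible for the one with color green.
That leaves C.

C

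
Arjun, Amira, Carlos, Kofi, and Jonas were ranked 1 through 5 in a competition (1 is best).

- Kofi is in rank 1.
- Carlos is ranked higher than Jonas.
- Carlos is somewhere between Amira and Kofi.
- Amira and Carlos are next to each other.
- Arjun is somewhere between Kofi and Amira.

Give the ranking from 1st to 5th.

Kofi, Arjun, Carlos, Amira, Jonas

From clue 1: Kofi → rank 1.
From clues 1–2: Carlos is in {2,3,4}.
From clues 1–3: Carlos is in {2,3}.
From clues 1–4: Amira is in {3,4}.
From clues 1–5: Arjun → rank 2, Carlos → rank 3, Amira → rank 4, Jonas → rank 5.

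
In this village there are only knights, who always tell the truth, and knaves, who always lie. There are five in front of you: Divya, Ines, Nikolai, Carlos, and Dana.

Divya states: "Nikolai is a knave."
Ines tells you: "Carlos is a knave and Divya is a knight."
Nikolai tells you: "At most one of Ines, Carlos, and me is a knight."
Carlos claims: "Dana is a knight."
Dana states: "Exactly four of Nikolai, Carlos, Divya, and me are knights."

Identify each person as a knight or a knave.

Divya: knave, Ines: knave, Nikolai: knight, Carlos: knave, Dana: knave

Consider Divya. Suppose Divya is a knight.
Then no assignment of the remaining roles makes every statement match its speaker's type — contradiction.
So Divya is a knave.
With that fixed, Ines's statement is false, so Ines is a knave.
With that fixed, Dana's statement is false, so Dana is a knave.
With that fixed, Carlos's statement is false, so Carlos is a knave.
With that fixed, Nikolai's statement is true, so Nikolai is a knight.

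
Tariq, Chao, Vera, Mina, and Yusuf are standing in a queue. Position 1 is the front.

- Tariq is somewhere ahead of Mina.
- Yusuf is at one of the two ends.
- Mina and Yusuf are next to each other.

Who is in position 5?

Yusuf

With clue 1, Tariq is ruled out for position 5.
With clues 1–3, Chao, Mina, and Vera are ruled out for position 5.
So position 5 is Yusuf.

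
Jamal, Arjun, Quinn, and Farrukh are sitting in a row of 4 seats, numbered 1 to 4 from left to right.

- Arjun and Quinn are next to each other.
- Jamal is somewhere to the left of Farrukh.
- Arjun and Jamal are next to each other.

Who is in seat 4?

With clues 1–2, Jamal is ruled out for seat 4.
With clues 1–3, Arjun and Quinn are ruled out for seat 4.
So seat 4 is Farrukh.

Farrukh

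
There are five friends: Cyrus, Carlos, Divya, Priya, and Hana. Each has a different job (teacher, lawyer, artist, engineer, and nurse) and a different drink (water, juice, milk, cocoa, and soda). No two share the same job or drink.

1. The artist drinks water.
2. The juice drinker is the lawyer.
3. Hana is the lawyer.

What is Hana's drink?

With clues 1–3, cocoa, milk, soda, and water are impossible for Hana's drink.
That leaves juice.

juice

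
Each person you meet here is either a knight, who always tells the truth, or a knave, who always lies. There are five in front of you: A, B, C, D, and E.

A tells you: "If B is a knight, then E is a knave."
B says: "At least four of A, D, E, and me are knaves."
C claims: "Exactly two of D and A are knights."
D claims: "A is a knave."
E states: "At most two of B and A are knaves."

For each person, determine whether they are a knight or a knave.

Regardless of anyone's role, E's statement is true, so E is a knight.
With that fixed, B's statement is false, so B is a knave.
With that fixed, A's statement is true, so A is a knight.
With that fixed, D's statement is false, so D is a knave.
With that fixed, C's statement is false, so C is a knave.

A: knight, B: knave, C: knave, D: knave, E: knight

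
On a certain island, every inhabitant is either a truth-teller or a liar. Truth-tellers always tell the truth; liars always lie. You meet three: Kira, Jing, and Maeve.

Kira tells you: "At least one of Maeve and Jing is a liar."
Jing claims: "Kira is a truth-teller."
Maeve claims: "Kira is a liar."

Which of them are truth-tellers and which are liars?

Kira: truth-teller, Jing: truth-teller, Maeve: liar

Consider Kira. Suppose Kira is a liar.
Then no assignment of the remaining roles makes every statement match its speaker's type — contradiction.
So Kira is a truth-teller.
With that fixed, Jing's statement is true, so Jing is a truth-teller.
With that fixed, Maeve's statement is false, so Maeve is a liar.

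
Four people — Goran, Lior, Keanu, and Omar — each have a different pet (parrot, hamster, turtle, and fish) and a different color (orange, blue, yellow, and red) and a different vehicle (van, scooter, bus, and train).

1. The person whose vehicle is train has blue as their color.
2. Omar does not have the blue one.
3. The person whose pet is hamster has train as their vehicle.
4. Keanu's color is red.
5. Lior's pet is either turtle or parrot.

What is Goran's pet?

hamster

With clues 1–5, fish, parrot, and turtle are impossible for Goran's pet.
That leaves hamster.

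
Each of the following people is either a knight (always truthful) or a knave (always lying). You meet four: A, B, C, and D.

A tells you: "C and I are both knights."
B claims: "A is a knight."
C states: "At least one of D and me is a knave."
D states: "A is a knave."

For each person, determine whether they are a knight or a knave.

A: knight, B: knight, C: knight, D: knave

Consider A. Suppose A is a knave.
Then no assignment of the remaining roles makes every statement match its speaker's type — contradiction.
So A is a knight.
With that fixed, B's statement is true, so B is a knight.
With that fixed, D's statement is false, so D is a knave.
With that fixed, C's statement is true, so C is a knight.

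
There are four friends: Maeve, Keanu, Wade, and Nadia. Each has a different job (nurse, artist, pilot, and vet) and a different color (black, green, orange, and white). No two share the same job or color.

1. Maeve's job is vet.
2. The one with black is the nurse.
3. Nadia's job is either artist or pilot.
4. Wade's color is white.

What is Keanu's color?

black

With clues 1–4, green, orange, and white are impossible for Keanu's color.
That leaves black.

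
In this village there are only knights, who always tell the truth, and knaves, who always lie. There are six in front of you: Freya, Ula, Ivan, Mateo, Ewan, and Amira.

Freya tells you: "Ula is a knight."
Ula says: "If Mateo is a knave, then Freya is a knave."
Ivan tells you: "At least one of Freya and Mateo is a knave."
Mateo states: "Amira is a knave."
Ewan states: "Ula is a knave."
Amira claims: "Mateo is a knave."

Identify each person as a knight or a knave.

Freya: knight, Ula: knight, Ivan: knave, Mateo: knight, Ewan: knave, Amira: knave

Consider Freya. Suppose Freya is a knave.
Then no assignment of the remaining roles makes every statement match its speaker's type — contradiction.
So Freya is a knight.
Consider Ula. Suppose Ula is a knave.
Then Freya's statement comes out false, contradicting Freya being a knight.
So Ula is a knight.
With that fixed, Ewan's statement is false, so Ewan is a knave.
Consider Ivan. Suppose Ivan is a knight.
Then no assignment of the remaining roles makes every statement match its speaker's type — contradiction.
So Ivan is a knave.
Consider Mateo. Suppose Mateo is a knave.
Then Ula's statement comes out false, contradicting Ula being a knight.
So Mateo is a knight.
With that fixed, Amira's statement is false, so Amira is a knave.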